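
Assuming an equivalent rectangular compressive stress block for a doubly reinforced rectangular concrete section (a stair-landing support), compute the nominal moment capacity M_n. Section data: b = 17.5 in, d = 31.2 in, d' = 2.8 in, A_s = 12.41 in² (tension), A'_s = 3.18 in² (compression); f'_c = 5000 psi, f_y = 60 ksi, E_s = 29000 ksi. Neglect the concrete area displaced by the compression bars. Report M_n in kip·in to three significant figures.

M_n ≈ 20600 kip·in

Assume both steels yield.
a = (A_s − A'_s) f_y/(0.85 f'_c b) = (12.41 − 3.18) × 60/(0.85 × 5 × 17.5) = 7.446 in.
c = a/β₁ = 7.446/0.8 = 9.308 in; ε'_s = 0.003(c − d')/c = 0.0021 ≥ ε_y = 0.0021, so the compression steel yields.
M_n = (A_s − A'_s) f_y (d − a/2) + A'_s f_y (d − d') = 553.8 × (31.2 − 3.723) + 190.8 × (31.2 − 2.8) = 15216.8 + 5418.7 = 20635.5 kip·in.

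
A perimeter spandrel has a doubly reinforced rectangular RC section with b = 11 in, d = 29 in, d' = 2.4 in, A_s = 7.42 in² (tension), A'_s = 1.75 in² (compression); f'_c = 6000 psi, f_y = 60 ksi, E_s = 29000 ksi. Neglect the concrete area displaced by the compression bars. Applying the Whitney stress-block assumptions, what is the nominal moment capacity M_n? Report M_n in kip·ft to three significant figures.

M_n ≈ 969 kip·ft

Assume both steels yield.
a = (A_s − A'_s) f_y/(0.85 f'_c b) = (7.42 − 1.75) × 60/(0.85 × 6 × 11) = 6.064 in.
c = a/β₁ = 6.064/0.75 = 8.085 in; ε'_s = 0.003(c − d')/c = 0.0021 ≥ ε_y = 0.0021, so the compression steel yields.
M_n = (A_s − A'_s) f_y (d − a/2) + A'_s f_y (d − d') = 340.2 × (29 − 3.032) + 105 × (29 − 2.4) = 8834.3 + 2793.0 = 11627.3 kip·in = 11627.3/12 = 968.94 kip·ft.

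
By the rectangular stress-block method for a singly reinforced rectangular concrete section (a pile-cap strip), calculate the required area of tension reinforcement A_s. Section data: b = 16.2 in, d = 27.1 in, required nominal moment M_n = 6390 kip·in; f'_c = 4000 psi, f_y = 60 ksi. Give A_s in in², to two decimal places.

From M_n = 0.85 f'_c a b (d − a/2):
a = d − √(d² − 2M_n/(0.85 f'_c b)) = 27.1 − √(27.1² − 2 × 6390/(0.85 × 4 × 16.2)) = 4.686 in.
A_s = 0.85 f'_c a b / f_y = 0.85 × 4 × 4.686 × 16.2 / 60 = 4.302 in².

A_s ≈ 4.30 in²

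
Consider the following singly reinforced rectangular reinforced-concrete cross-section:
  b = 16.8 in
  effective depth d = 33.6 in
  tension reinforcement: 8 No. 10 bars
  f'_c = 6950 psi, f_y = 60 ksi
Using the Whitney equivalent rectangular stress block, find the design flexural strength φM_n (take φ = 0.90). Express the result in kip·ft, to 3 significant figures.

φM_n ≈ 1400 kip·ft

A_s = 8 × 1.27 = 10.16 in².
T = A_s f_y = 10.16 × 60 = 609.6 kips.
a = T/(0.85 f'_c b) = 609.6/(0.85 × 6.95 × 16.8) = 6.142 in.
M_n = T(d − a/2) = 609.6 × (33.6 − 3.071) = 18610.5 kip·in = 18610.5/12 = 1550.88 kip·ft.
φM_n = 0.90 × 1550.88 = 1395.79 kip·ft.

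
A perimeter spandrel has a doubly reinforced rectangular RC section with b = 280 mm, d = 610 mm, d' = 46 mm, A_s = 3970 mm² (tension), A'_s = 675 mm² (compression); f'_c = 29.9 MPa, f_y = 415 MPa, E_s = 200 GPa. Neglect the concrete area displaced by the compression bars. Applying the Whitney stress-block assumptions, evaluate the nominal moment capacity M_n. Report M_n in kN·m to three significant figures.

Assume both tension and compression steel yield.
Net tension couple steel: A_s − A'_s = 3295 mm².
a = (A_s − A'_s) f_y / (0.85 f'_c b) = 1367425/(0.85 × 29.9 × 280) = 192.16 mm.
c = a/β₁ = 192.16/0.836 = 229.86 mm; ε'_s = 0.003(c − d')/c = 0.0024 ≥ f_y/E_s = 0.0021, so compression steel does yield.
M_n = (A_s − A'_s) f_y (d − a/2) + A'_s f_y (d − d') = [1367425 × (610 − 96.08) + 280125 × (610 − 46)] × 10⁻⁶ = 702.75 + 157.99 = 860.74 kN·m.

M_n ≈ 861 kN·m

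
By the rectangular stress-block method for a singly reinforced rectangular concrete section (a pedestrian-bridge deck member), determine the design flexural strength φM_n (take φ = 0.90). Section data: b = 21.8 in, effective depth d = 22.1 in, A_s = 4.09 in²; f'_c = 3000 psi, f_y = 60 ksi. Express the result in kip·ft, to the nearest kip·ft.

T = A_s f_y = 4.09 × 60 = 245.4 kips.
a = T/(0.85 f'_c b) = 245.4/(0.85 × 3 × 21.8) = 4.414 in.
M_n = T(d − a/2) = 245.4 × (22.1 − 2.207) = 4881.7 kip·in = 4881.7/12 = 406.81 kip·ft.
φM_n = 0.90 × 406.81 = 366.13 kip·ft.

φM_n ≈ 366 kip·ft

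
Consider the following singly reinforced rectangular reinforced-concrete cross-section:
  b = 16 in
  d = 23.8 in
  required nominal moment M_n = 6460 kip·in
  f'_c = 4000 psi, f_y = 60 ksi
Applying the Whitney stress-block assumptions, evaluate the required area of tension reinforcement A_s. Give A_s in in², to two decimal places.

A_s ≈ 5.13 in²

From M_n = 0.85 f'_c a b (d − a/2):
a = d − √(d² − 2M_n/(0.85 f'_c b)) = 23.8 − √(23.8² − 2 × 6460/(0.85 × 4 × 16)) = 5.663 in.
A_s = 0.85 f'_c a b / f_y = 0.85 × 4 × 5.663 × 16 / 60 = 5.134 in².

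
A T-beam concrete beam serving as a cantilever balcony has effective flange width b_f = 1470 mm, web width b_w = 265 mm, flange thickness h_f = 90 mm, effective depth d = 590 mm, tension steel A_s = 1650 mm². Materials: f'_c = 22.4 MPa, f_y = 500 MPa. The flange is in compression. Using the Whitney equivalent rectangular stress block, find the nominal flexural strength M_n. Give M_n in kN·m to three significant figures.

Tension: T = A_s f_y = 1650 × 500 = 825000 N.
Try a within the flange: a = T/(0.85 f'_c b_f) = 825000/(0.85 × 22.4 × 1470) = 29.48 mm.
Since a = 29.48 ≤ h_f = 90 mm, the stress block lies entirely in the flange; analyse as a rectangular beam of width b_f.
M_n = T(d − a/2) = 825000 × (590 − 14.74) = 474.59 × 10⁶ N·mm.
M_n = 474.59 kN·m.

M_n ≈ 475 kN·m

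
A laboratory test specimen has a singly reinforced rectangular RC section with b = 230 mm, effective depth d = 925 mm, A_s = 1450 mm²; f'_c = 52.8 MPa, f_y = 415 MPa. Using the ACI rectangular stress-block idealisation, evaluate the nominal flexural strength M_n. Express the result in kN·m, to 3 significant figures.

M_n ≈ 539 kN·m

T = A_s f_y = 1450 × 415 = 601750 N = 601.75 kN.
From C = T: a = T/(0.85 f'_c b) = 601750/(0.85 × 52.8 × 230) = 58.30 mm.
M_n = T(d − a/2) = 601.75 kN × (925 − 29.15) mm = 539.08 kN·m.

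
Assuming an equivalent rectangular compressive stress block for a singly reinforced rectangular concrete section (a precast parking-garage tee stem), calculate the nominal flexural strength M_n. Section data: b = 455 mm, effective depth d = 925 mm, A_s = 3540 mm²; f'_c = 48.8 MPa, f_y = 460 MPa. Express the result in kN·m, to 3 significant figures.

T = A_s f_y = 3540 × 460 = 1628400 N = 1628.4 kN.
From C = T: a = T/(0.85 f'_c b) = 1628400/(0.85 × 48.8 × 455) = 86.28 mm.
M_n = T(d − a/2) = 1628.4 kN × (925 − 43.14) mm = 1436.02 kN·m.

M_n ≈ 1440 kN·m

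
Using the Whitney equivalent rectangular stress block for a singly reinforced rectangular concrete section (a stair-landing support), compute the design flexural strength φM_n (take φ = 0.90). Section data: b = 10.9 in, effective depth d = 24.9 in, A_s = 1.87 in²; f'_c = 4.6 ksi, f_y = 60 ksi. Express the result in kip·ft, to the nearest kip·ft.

φM_n ≈ 198 kip·ft

T = A_s f_y = 1.87 × 60 = 112.2 kips.
a = T/(0.85 f'_c b) = 112.2/(0.85 × 4.6 × 10.9) = 2.633 in.
M_n = T(d − a/2) = 112.2 × (24.9 − 1.3165) = 2646.1 kip·in = 2646.1/12 = 220.51 kip·ft.
φM_n = 0.90 × 220.51 = 198.46 kip·ft.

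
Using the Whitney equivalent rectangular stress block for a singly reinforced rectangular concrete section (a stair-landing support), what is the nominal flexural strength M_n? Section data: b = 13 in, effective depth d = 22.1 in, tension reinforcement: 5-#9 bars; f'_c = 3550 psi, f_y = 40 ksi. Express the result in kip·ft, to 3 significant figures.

M_n ≈ 326 kip·ft

A_s = 5 × 1 = 5 in².
T = A_s f_y = 5 × 40 = 200 kips.
a = T/(0.85 f'_c b) = 200/(0.85 × 3.55 × 13) = 5.098 in.
M_n = T(d − a/2) = 200 × (22.1 − 2.549) = 3910.2 kip·in = 3910.2/12 = 325.85 kip·ft.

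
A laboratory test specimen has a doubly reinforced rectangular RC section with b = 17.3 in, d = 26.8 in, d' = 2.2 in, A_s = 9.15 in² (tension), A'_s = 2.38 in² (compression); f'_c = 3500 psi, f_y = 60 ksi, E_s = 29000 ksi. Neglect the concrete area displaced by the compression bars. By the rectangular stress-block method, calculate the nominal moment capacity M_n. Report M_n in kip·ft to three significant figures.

Assume both steels yield.
a = (A_s − A'_s) f_y/(0.85 f'_c b) = (9.15 − 2.38) × 60/(0.85 × 3.5 × 17.3) = 7.892 in.
c = a/β₁ = 7.892/0.85 = 9.285 in; ε'_s = 0.003(c − d')/c = 0.0023 ≥ ε_y = 0.0021, so the compression steel yields.
M_n = (A_s − A'_s) f_y (d − a/2) + A'_s f_y (d − d') = 406.2 × (26.8 − 3.946) + 142.8 × (26.8 − 2.2) = 9283.3 + 3512.9 = 12796.2 kip·in = 12796.2/12 = 1066.35 kip·ft.

M_n ≈ 1070 kip·ft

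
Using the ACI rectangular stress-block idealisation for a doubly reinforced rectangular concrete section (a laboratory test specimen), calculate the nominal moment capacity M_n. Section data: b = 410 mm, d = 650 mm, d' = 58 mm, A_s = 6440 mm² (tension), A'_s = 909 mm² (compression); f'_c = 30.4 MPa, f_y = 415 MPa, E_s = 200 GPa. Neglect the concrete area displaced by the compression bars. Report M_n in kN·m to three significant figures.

M_n ≈ 1470 kN·m

Assume both tension and compression steel yield.
Net tension couple steel: A_s − A'_s = 5531 mm².
a = (A_s − A'_s) f_y / (0.85 f'_c b) = 2295365/(0.85 × 30.4 × 410) = 216.66 mm.
c = a/β₁ = 216.66/0.833 = 260.10 mm; ε'_s = 0.003(c − d')/c = 0.0023 ≥ f_y/E_s = 0.0021, so compression steel does yield.
M_n = (A_s − A'_s) f_y (d − a/2) + A'_s f_y (d − d') = [2295365 × (650 − 108.33) + 377235 × (650 − 58)] × 10⁻⁶ = 1243.33 + 223.32 = 1466.65 kN·m.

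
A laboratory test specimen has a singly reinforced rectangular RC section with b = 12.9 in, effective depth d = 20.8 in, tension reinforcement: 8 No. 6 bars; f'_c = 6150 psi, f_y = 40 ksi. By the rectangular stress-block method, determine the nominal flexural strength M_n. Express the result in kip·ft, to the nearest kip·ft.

A_s = 8 × 0.44 = 3.52 in².
T = A_s f_y = 3.52 × 40 = 140.8 kips.
a = T/(0.85 f'_c b) = 140.8/(0.85 × 6.15 × 12.9) = 2.088 in.
M_n = T(d − a/2) = 140.8 × (20.8 − 1.044) = 2781.6 kip·in = 2781.6/12 = 231.80 kip·ft.

M_n ≈ 232 kip·ft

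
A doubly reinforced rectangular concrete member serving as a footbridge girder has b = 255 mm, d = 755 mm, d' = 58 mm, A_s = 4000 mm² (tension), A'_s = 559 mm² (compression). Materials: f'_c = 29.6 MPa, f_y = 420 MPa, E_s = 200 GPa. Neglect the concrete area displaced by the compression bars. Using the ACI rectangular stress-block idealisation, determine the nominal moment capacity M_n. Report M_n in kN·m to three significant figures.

M_n ≈ 1090 kN·m

Assume both tension and compression steel yield.
Net tension couple steel: A_s − A'_s = 3441 mm².
a = (A_s − A'_s) f_y / (0.85 f'_c b) = 1445220/(0.85 × 29.6 × 255) = 225.26 mm.
c = a/β₁ = 225.26/0.839 = 268.49 mm; ε'_s = 0.003(c − d')/c = 0.0024 ≥ f_y/E_s = 0.0021, so compression steel does yield.
M_n = (A_s − A'_s) f_y (d − a/2) + A'_s f_y (d − d') = [1445220 × (755 − 112.63) + 234780 × (755 − 58)] × 10⁻⁶ = 928.37 + 163.64 = 1092.01 kN·m.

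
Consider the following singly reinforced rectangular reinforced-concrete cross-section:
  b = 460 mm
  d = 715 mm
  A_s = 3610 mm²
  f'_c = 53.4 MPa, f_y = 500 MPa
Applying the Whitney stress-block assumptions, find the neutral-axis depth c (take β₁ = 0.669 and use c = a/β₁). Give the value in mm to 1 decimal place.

c ≈ 129.2 mm

T = A_s f_y = 3610 × 500 = 1805000 N = 1805 kN.
Setting C = 0.85 f'_c a b equal to T: a = 1805000/(0.85 × 53.4 × 460) = 86.449 mm.
With β₁ = 0.669, c = a/β₁ = 86.449/0.669 = 129.2 mm.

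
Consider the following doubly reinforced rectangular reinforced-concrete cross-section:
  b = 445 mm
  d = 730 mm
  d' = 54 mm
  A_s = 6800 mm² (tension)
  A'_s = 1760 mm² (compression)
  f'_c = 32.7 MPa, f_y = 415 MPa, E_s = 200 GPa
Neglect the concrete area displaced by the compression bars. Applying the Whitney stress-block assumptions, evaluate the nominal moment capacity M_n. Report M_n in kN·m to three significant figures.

Assume both tension and compression steel yield.
Net tension couple steel: A_s − A'_s = 5040 mm².
a = (A_s − A'_s) f_y / (0.85 f'_c b) = 2091600/(0.85 × 32.7 × 445) = 169.10 mm.
c = a/β₁ = 169.10/0.816 = 207.23 mm; ε'_s = 0.003(c − d')/c = 0.0022 ≥ f_y/E_s = 0.0021, so compression steel does yield.
M_n = (A_s − A'_s) f_y (d − a/2) + A'_s f_y (d − d') = [2091600 × (730 − 84.55) + 730400 × (730 − 54)] × 10⁻⁶ = 1350.02 + 493.75 = 1843.77 kN·m.

M_n ≈ 1840 kN·m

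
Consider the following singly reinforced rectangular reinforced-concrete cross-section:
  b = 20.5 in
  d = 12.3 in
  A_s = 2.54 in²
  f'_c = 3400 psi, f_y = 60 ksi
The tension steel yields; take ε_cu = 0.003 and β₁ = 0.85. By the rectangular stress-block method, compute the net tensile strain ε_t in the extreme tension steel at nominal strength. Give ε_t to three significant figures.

a = A_s f_y/(0.85 f'_c b) = 2.572 in.
β₁ = 0.85, so c = a/β₁ = 2.572/0.85 = 3.026 in.
From the linear strain diagram with ε_cu = 0.003: ε_t = 0.003 (d − c)/c = 0.003 × (12.3 − 3.026)/3.026 = 0.00919.
Since ε_t ≥ 0.005, the section is tension-controlled.

ε_t ≈ 0.00919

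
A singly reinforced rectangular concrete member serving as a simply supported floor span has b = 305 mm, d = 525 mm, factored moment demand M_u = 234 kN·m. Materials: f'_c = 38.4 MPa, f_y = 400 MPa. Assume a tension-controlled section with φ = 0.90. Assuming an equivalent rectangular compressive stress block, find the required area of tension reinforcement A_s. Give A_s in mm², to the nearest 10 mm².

M_n = M_u/φ = 234/0.90 = 260 kN·m.
With M_n = 0.85 f'_c a b (d − a/2), solve the quadratic for a:
a = d − √(d² − 2M_n/(0.85 f'_c b)) = 525 − √(525² − 2 × 260×10⁶/(0.85 × 38.4 × 305)) = 52.36 mm.
A_s = 0.85 f'_c a b / f_y = 0.85 × 38.4 × 52.36 × 305 / 400 = 1303.1 mm².

A_s ≈ 1300 mm²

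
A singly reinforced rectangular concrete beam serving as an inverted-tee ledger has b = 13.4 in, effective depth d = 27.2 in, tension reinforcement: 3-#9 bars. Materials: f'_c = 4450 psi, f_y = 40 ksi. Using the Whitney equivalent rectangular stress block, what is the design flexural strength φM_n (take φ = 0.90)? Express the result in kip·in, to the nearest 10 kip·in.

φM_n ≈ 2810 kip·in

A_s = 3 × 1 = 3 in².
T = A_s f_y = 3 × 40 = 120 kips.
a = T/(0.85 f'_c b) = 120/(0.85 × 4.45 × 13.4) = 2.368 in.
M_n = T(d − a/2) = 120 × (27.2 − 1.184) = 3121.9 kip·in.
φM_n = 0.90 × 3121.9 = 2809.7 kip·in.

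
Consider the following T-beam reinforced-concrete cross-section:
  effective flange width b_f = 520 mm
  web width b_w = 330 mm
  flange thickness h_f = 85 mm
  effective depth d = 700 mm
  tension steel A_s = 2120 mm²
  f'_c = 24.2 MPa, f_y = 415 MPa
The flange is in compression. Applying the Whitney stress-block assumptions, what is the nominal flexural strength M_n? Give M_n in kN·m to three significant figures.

M_n ≈ 580 kN·m

Tension: T = A_s f_y = 2120 × 415 = 879800 N.
Try a within the flange: a = T/(0.85 f'_c b_f) = 879800/(0.85 × 24.2 × 520) = 82.25 mm.
Since a = 82.25 ≤ h_f = 85 mm, the stress block lies entirely in the flange; analyse as a rectangular beam of width b_f.
M_n = T(d − a/2) = 879800 × (700 − 41.125) = 579.68 × 10⁶ N·mm.
M_n = 579.68 kN·m.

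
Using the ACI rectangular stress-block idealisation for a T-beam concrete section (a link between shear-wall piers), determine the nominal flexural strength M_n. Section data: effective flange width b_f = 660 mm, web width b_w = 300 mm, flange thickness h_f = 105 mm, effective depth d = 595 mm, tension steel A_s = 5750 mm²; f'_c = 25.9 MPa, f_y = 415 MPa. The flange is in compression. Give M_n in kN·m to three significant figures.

M_n ≈ 1190 kN·m

Tension: T = A_s f_y = 5750 × 415 = 2386250 N.
Try a within the flange: a = T/(0.85 f'_c b_f) = 2386250/(0.85 × 25.9 × 660) = 164.23 mm.
a = 164.23 > h_f = 105 mm: the block extends into the web. Split into flange-overhang and web parts.
C_f = 0.85 f'_c (b_f − b_w) h_f = 0.85 × 25.9 × (660 − 300) × 105 = 832167 N.
Remaining web compression depth: a_w = (T − C_f)/(0.85 f'_c b_w) = (2386250 − 832167)/(0.85 × 25.9 × 300) = 235.31 mm.
M_n = C_f(d − h_f/2) + (T − C_f)(d − a_w/2) = 832167 × (595 − 52.5) + 1554083 × (595 − 117.655) = 451.45 + 741.83 = 1193.28 × 10⁶ N·mm.
M_n = 1193.28 kN·m.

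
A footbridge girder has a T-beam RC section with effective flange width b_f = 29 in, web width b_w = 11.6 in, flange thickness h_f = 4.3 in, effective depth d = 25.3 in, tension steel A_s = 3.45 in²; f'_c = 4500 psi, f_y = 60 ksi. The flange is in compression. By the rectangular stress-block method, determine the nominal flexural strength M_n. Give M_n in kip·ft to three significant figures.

Tension: T = A_s f_y = 3.45 × 60 = 207 kips.
Try a within the flange: a = T/(0.85 f'_c b_f) = 207/(0.85 × 4.5 × 29) = 1.866 in.
Since a = 1.866 ≤ h_f = 4.3 in, the stress block lies entirely in the flange; analyse as a rectangular beam of width b_f.
M_n = T(d − a/2) = 207 × (25.3 − 0.933) = 5044.0 kip·in.
M_n = 5044.0/12 = 420.33 kip·ft.

M_n ≈ 420 kip·ft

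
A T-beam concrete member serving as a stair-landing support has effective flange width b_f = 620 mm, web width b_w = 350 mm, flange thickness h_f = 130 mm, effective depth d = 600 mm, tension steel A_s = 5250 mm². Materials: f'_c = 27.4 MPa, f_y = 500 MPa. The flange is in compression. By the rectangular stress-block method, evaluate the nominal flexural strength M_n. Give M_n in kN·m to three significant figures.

Tension: T = A_s f_y = 5250 × 500 = 2625000 N.
Try a within the flange: a = T/(0.85 f'_c b_f) = 2625000/(0.85 × 27.4 × 620) = 181.79 mm.
a = 181.79 > h_f = 130 mm: the block extends into the web. Split into flange-overhang and web parts.
C_f = 0.85 f'_c (b_f − b_w) h_f = 0.85 × 27.4 × (620 − 350) × 130 = 817479 N.
Remaining web compression depth: a_w = (T − C_f)/(0.85 f'_c b_w) = (2625000 − 817479)/(0.85 × 27.4 × 350) = 221.74 mm.
M_n = C_f(d − h_f/2) + (T − C_f)(d − a_w/2) = 817479 × (600 − 65) + 1807521 × (600 − 110.87) = 437.35 + 884.11 = 1321.46 × 10⁶ N·mm.
M_n = 1321.46 kN·m.

M_n ≈ 1320 kN·m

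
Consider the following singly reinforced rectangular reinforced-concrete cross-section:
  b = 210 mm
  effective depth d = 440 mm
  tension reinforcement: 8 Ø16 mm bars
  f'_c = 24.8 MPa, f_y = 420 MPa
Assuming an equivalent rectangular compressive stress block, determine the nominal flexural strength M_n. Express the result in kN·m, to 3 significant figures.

M_n ≈ 246 kN·m

A_s = 8 × 201 = 1608 mm².
T = A_s f_y = 1608 × 420 = 675360 N = 675.36 kN.
From C = T: a = T/(0.85 f'_c b) = 675360/(0.85 × 24.8 × 210) = 152.56 mm.
M_n = T(d − a/2) = 675.36 kN × (440 − 76.28) mm = 245.64 kN·m.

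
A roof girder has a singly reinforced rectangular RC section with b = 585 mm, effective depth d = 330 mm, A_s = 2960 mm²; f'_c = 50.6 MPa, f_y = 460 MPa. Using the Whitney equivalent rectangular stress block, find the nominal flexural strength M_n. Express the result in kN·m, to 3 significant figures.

T = A_s f_y = 2960 × 460 = 1361600 N = 1361.6 kN.
From C = T: a = T/(0.85 f'_c b) = 1361600/(0.85 × 50.6 × 585) = 54.12 mm.
M_n = T(d − a/2) = 1361.6 kN × (330 − 27.06) mm = 412.48 kN·m.

M_n ≈ 412 kN·m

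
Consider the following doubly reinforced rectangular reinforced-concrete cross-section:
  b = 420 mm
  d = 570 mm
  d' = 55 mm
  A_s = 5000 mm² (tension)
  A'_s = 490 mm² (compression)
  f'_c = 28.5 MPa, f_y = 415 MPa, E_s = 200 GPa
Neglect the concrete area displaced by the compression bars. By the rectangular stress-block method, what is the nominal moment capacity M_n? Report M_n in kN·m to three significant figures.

Assume both tension and compression steel yield.
Net tension couple steel: A_s − A'_s = 4510 mm².
a = (A_s − A'_s) f_y / (0.85 f'_c b) = 1871650/(0.85 × 28.5 × 420) = 183.95 mm.
c = a/β₁ = 183.95/0.846 = 217.43 mm; ε'_s = 0.003(c − d')/c = 0.0022 ≥ f_y/E_s = 0.0021, so compression steel does yield.
M_n = (A_s − A'_s) f_y (d − a/2) + A'_s f_y (d − d') = [1871650 × (570 − 91.975) + 203350 × (570 − 55)] × 10⁻⁶ = 894.70 + 104.73 = 999.43 kN·m.

M_n ≈ 999 kN·m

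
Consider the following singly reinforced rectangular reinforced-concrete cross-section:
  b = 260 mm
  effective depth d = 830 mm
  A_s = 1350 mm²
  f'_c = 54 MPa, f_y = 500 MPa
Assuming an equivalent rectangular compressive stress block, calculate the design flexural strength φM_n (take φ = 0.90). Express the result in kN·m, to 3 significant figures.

φM_n ≈ 487 kN·m

T = A_s f_y = 1350 × 500 = 675000 N = 675 kN.
From C = T: a = T/(0.85 f'_c b) = 675000/(0.85 × 54 × 260) = 56.56 mm.
M_n = T(d − a/2) = 675 kN × (830 − 28.28) mm = 541.16 kN·m.
φM_n = 0.90 × 541.16 = 487.04 kN·m.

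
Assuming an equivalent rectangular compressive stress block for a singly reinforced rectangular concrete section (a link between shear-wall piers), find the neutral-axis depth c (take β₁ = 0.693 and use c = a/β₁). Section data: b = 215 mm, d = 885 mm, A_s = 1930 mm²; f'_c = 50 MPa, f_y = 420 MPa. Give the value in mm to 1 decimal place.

c ≈ 128.0 mm

T = A_s f_y = 1930 × 420 = 810600 N = 810.6 kN.
Setting C = 0.85 f'_c a b equal to T: a = 810600/(0.85 × 50 × 215) = 88.711 mm.
With β₁ = 0.693, c = a/β₁ = 88.711/0.693 = 128.0 mm.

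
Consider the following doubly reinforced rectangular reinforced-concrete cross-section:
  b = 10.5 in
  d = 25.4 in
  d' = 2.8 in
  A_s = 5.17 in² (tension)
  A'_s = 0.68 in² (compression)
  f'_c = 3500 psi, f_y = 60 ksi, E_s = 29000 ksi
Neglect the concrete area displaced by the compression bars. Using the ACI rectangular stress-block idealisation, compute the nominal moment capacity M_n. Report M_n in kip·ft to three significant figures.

M_n ≈ 550 kip·ft

Assume both steels yield.
a = (A_s − A'_s) f_y/(0.85 f'_c b) = (5.17 − 0.68) × 60/(0.85 × 3.5 × 10.5) = 8.624 in.
c = a/β₁ = 8.624/0.85 = 10.146 in; ε'_s = 0.003(c − d')/c = 0.0022 ≥ ε_y = 0.0021, so the compression steel yields.
M_n = (A_s − A'_s) f_y (d − a/2) + A'_s f_y (d − d') = 269.4 × (25.4 − 4.312) + 40.8 × (25.4 − 2.8) = 5681.1 + 922.1 = 6603.2 kip·in = 6603.2/12 = 550.27 kip·ft.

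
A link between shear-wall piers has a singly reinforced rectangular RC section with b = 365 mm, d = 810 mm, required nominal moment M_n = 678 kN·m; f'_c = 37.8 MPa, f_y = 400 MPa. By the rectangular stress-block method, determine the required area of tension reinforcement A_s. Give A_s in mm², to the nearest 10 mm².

A_s ≈ 2190 mm²

With M_n = 0.85 f'_c a b (d − a/2), solve the quadratic for a:
a = d − √(d² − 2M_n/(0.85 f'_c b)) = 810 − √(810² − 2 × 678×10⁶/(0.85 × 37.8 × 365)) = 74.83 mm.
A_s = 0.85 f'_c a b / f_y = 0.85 × 37.8 × 74.83 × 365 / 400 = 2193.9 mm².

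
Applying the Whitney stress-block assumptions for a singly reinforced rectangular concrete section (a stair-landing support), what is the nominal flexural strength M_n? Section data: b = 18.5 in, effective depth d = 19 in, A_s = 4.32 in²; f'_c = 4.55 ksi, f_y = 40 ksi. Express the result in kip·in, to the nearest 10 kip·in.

M_n ≈ 3070 kip·in

T = A_s f_y = 4.32 × 40 = 172.8 kips.
a = T/(0.85 f'_c b) = 172.8/(0.85 × 4.55 × 18.5) = 2.415 in.
M_n = T(d − a/2) = 172.8 × (19 − 1.2075) = 3074.5 kip·in.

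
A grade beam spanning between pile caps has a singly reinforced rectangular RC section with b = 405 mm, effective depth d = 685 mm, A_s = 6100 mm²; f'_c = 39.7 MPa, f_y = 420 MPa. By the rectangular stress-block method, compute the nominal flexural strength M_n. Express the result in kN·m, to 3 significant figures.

M_n ≈ 1510 kN·m

T = A_s f_y = 6100 × 420 = 2562000 N = 2562 kN.
From C = T: a = T/(0.85 f'_c b) = 2562000/(0.85 × 39.7 × 405) = 187.46 mm.
M_n = T(d − a/2) = 2562 kN × (685 − 93.73) mm = 1514.83 kN·m.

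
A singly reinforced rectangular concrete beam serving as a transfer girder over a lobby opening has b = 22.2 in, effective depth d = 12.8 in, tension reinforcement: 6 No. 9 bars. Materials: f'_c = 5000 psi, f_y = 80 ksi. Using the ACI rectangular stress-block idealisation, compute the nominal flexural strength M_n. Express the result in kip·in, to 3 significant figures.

M_n ≈ 4920 kip·in

A_s = 6 × 1 = 6 in².
T = A_s f_y = 6 × 80 = 480 kips.
a = T/(0.85 f'_c b) = 480/(0.85 × 5 × 22.2) = 5.087 in.
M_n = T(d − a/2) = 480 × (12.8 − 2.5435) = 4923.1 kip·in.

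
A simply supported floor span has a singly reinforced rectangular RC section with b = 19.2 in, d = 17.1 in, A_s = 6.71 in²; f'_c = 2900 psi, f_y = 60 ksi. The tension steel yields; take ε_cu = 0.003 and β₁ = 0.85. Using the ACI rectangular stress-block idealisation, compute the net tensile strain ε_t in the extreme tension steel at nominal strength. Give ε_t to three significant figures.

a = A_s f_y/(0.85 f'_c b) = 8.507 in.
β₁ = 0.85, so c = a/β₁ = 8.507/0.85 = 10.008 in.
From the linear strain diagram with ε_cu = 0.003: ε_t = 0.003 (d − c)/c = 0.003 × (17.1 − 10.008)/10.008 = 0.00213.
ε_t < 0.004 — the section is over-reinforced for flexure under ACI limits.

ε_t ≈ 0.00213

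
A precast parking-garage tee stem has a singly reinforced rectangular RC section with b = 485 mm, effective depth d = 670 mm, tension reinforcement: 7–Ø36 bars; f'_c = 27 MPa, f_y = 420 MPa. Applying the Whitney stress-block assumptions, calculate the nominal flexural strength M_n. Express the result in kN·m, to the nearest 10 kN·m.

M_n ≈ 1600 kN·m

A_s = 7 × 1018 = 7126 mm².
T = A_s f_y = 7126 × 420 = 2992920 N = 2992.92 kN.
From C = T: a = T/(0.85 f'_c b) = 2992920/(0.85 × 27 × 485) = 268.89 mm.
M_n = T(d − a/2) = 2992.92 kN × (670 − 134.445) mm = 1602.87 kN·m.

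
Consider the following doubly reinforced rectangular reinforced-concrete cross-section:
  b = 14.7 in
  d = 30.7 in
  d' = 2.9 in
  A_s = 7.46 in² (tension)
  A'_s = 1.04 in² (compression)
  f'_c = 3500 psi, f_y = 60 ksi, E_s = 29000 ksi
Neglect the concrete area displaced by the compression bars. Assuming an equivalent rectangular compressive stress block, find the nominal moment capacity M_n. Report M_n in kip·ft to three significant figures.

Assume both steels yield.
a = (A_s − A'_s) f_y/(0.85 f'_c b) = (7.46 − 1.04) × 60/(0.85 × 3.5 × 14.7) = 8.808 in.
c = a/β₁ = 8.808/0.85 = 10.362 in; ε'_s = 0.003(c − d')/c = 0.0022 ≥ ε_y = 0.0021, so the compression steel yields.
M_n = (A_s − A'_s) f_y (d − a/2) + A'_s f_y (d − d') = 385.2 × (30.7 − 4.404) + 62.4 × (30.7 − 2.9) = 10129.2 + 1734.7 = 11863.9 kip·in = 11863.9/12 = 988.66 kip·ft.

M_n ≈ 989 kip·ft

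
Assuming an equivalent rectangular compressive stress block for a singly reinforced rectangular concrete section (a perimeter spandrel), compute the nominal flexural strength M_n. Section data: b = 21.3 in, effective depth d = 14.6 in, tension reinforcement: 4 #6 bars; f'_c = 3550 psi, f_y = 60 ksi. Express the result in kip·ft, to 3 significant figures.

A_s = 4 × 0.44 = 1.76 in².
T = A_s f_y = 1.76 × 60 = 105.6 kips.
a = T/(0.85 f'_c b) = 105.6/(0.85 × 3.55 × 21.3) = 1.643 in.
M_n = T(d − a/2) = 105.6 × (14.6 − 0.8215) = 1455.0 kip·in = 1455.0/12 = 121.25 kip·ft.

M_n ≈ 121 kip·ft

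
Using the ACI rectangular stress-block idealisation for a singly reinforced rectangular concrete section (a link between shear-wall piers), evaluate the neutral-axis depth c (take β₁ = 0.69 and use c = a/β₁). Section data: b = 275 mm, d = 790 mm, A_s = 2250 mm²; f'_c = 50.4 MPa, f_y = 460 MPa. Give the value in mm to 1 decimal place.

c ≈ 127.3 mm

T = A_s f_y = 2250 × 460 = 1035000 N = 1035 kN.
Setting C = 0.85 f'_c a b equal to T: a = 1035000/(0.85 × 50.4 × 275) = 87.853 mm.
With β₁ = 0.69, c = a/β₁ = 87.853/0.69 = 127.3 mm.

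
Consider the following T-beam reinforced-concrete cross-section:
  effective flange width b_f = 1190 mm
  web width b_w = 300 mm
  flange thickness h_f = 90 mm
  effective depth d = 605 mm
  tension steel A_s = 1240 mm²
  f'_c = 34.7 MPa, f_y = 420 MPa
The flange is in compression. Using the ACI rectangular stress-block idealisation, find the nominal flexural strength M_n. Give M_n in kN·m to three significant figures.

Tension: T = A_s f_y = 1240 × 420 = 520800 N.
Try a within the flange: a = T/(0.85 f'_c b_f) = 520800/(0.85 × 34.7 × 1190) = 14.84 mm.
Since a = 14.84 ≤ h_f = 90 mm, the stress block lies entirely in the flange; analyse as a rectangular beam of width b_f.
M_n = T(d − a/2) = 520800 × (605 − 7.42) = 311.22 × 10⁶ N·mm.
M_n = 311.22 kN·m.

M_n ≈ 311 kN·m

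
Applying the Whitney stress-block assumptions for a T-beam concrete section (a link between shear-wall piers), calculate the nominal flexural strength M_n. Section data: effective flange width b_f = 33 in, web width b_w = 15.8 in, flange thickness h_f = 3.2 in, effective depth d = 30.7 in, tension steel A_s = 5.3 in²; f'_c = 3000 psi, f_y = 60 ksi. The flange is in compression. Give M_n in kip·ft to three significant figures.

Tension: T = A_s f_y = 5.3 × 60 = 318 kips.
Try a within the flange: a = T/(0.85 f'_c b_f) = 318/(0.85 × 3 × 33) = 3.779 in.
a = 3.779 > h_f = 3.2 in: the block extends into the web. Split into flange-overhang and web parts.
C_f = 0.85 f'_c (b_f − b_w) h_f = 0.85 × 3 × (33 − 15.8) × 3.2 = 140.4 kips.
Remaining web compression depth: a_w = (T − C_f)/(0.85 f'_c b_w) = (318 − 140.4)/(0.85 × 3 × 15.8) = 4.408 in.
M_n = C_f(d − h_f/2) + (T − C_f)(d − a_w/2) = 140.4 × (30.7 − 1.6) + 177.6 × (30.7 − 2.204) = 4085.6 + 5060.9 = 9146.5 kip·in.
M_n = 9146.5/12 = 762.21 kip·ft.

M_n ≈ 762 kip·ft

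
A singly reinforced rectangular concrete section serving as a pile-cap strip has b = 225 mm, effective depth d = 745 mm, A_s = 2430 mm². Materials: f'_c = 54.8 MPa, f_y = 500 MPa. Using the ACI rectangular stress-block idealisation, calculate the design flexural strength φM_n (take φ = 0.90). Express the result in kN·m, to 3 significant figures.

φM_n ≈ 751 kN·m

T = A_s f_y = 2430 × 500 = 1215000 N = 1215 kN.
From C = T: a = T/(0.85 f'_c b) = 1215000/(0.85 × 54.8 × 225) = 115.93 mm.
M_n = T(d − a/2) = 1215 kN × (745 − 57.965) mm = 834.75 kN·m.
φM_n = 0.90 × 834.75 = 751.28 kN·m.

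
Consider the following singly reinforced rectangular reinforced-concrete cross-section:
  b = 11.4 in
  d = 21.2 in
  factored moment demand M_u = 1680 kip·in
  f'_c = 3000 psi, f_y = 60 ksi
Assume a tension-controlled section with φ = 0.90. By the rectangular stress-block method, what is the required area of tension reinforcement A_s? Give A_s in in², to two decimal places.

M_n = M_u/φ = 1680/0.90 = 1866.67 kip·in.
From M_n = 0.85 f'_c a b (d − a/2):
a = d − √(d² − 2M_n/(0.85 f'_c b)) = 21.2 − √(21.2² − 2 × 1866.67/(0.85 × 3 × 11.4)) = 3.283 in.
A_s = 0.85 f'_c a b / f_y = 0.85 × 3 × 3.283 × 11.4 / 60 = 1.591 in².

A_s ≈ 1.59 in²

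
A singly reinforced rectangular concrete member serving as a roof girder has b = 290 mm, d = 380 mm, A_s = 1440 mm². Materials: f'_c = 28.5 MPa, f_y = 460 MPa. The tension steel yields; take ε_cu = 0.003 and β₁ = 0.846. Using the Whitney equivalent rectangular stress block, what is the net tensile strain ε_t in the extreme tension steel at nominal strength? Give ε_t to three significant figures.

a = A_s f_y/(0.85 f'_c b) = 94.29 mm.
β₁ = 0.846, so c = a/β₁ = 94.29/0.846 = 111.45 mm.
From the linear strain diagram with ε_cu = 0.003: ε_t = 0.003 (d − c)/c = 0.003 × (380 − 111.45)/111.45 = 0.00723.
Since ε_t ≥ 0.005, the section is tension-controlled.

ε_t ≈ 0.00723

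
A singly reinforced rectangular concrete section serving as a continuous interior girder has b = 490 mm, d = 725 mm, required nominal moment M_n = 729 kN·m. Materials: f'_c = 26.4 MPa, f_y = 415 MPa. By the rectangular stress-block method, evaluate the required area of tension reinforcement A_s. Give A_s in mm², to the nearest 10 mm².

A_s ≈ 2600 mm²

With M_n = 0.85 f'_c a b (d − a/2), solve the quadratic for a:
a = d − √(d² − 2M_n/(0.85 f'_c b)) = 725 − √(725² − 2 × 729×10⁶/(0.85 × 26.4 × 490)) = 98.08 mm.
A_s = 0.85 f'_c a b / f_y = 0.85 × 26.4 × 98.08 × 490 / 415 = 2598.7 mm².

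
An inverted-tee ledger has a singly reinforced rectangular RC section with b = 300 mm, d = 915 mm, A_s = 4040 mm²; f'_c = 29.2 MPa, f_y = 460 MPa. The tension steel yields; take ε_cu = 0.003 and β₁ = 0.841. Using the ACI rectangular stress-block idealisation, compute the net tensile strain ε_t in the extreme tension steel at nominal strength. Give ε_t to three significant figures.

ε_t ≈ 0.00625

a = A_s f_y/(0.85 f'_c b) = 249.58 mm.
β₁ = 0.841, so c = a/β₁ = 249.58/0.841 = 296.77 mm.
From the linear strain diagram with ε_cu = 0.003: ε_t = 0.003 (d − c)/c = 0.003 × (915 − 296.77)/296.77 = 0.00625.
Since ε_t ≥ 0.005, the section is tension-controlled.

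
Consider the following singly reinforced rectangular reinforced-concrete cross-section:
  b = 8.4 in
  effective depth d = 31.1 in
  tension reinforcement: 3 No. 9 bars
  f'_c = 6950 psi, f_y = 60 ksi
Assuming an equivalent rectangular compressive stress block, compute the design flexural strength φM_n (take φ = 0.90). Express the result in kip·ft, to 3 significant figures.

A_s = 3 × 1 = 3 in².
T = A_s f_y = 3 × 60 = 180 kips.
a = T/(0.85 f'_c b) = 180/(0.85 × 6.95 × 8.4) = 3.627 in.
M_n = T(d − a/2) = 180 × (31.1 − 1.8135) = 5271.6 kip·in = 5271.6/12 = 439.30 kip·ft.
φM_n = 0.90 × 439.30 = 395.37 kip·ft.

φM_n ≈ 395 kip·ft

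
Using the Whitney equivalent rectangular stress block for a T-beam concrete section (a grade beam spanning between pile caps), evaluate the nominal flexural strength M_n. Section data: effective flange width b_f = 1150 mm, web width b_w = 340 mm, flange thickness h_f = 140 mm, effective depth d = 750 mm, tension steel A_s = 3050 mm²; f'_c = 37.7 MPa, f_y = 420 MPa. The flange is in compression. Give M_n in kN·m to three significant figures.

Tension: T = A_s f_y = 3050 × 420 = 1281000 N.
Try a within the flange: a = T/(0.85 f'_c b_f) = 1281000/(0.85 × 37.7 × 1150) = 34.76 mm.
Since a = 34.76 ≤ h_f = 140 mm, the stress block lies entirely in the flange; analyse as a rectangular beam of width b_f.
M_n = T(d − a/2) = 1281000 × (750 − 17.38) = 938.49 × 10⁶ N·mm.
M_n = 938.49 kN·m.

M_n ≈ 938 kN·m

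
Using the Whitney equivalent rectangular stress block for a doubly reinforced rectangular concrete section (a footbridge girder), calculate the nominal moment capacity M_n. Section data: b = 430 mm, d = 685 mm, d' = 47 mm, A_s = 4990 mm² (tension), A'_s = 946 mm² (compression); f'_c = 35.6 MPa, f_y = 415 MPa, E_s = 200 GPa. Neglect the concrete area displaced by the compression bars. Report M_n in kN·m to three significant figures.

M_n ≈ 1290 kN·m

Assume both tension and compression steel yield.
Net tension couple steel: A_s − A'_s = 4044 mm².
a = (A_s − A'_s) f_y / (0.85 f'_c b) = 1678260/(0.85 × 35.6 × 430) = 128.98 mm.
c = a/β₁ = 128.98/0.796 = 162.04 mm; ε'_s = 0.003(c − d')/c = 0.0021 ≥ f_y/E_s = 0.0021, so compression steel does yield.
M_n = (A_s − A'_s) f_y (d − a/2) + A'_s f_y (d − d') = [1678260 × (685 − 64.49) + 392590 × (685 − 47)] × 10⁻⁶ = 1041.38 + 250.47 = 1291.85 kN·m.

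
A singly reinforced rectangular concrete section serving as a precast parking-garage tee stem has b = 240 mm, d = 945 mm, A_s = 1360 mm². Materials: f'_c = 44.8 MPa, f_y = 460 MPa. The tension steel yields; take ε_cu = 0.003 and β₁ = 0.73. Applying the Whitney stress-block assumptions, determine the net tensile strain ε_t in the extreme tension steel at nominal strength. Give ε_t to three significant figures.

ε_t ≈ 0.0272

a = A_s f_y/(0.85 f'_c b) = 68.45 mm.
β₁ = 0.73, so c = a/β₁ = 68.45/0.73 = 93.77 mm.
From the linear strain diagram with ε_cu = 0.003: ε_t = 0.003 (d − c)/c = 0.003 × (945 − 93.77)/93.77 = 0.0272.
Since ε_t ≥ 0.005, the section is tension-controlled.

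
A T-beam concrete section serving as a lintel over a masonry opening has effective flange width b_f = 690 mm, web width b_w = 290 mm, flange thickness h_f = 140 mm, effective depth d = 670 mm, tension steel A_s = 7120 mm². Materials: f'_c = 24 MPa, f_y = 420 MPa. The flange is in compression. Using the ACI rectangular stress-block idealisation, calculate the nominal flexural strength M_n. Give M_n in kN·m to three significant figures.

Tension: T = A_s f_y = 7120 × 420 = 2990400 N.
Try a within the flange: a = T/(0.85 f'_c b_f) = 2990400/(0.85 × 24 × 690) = 212.45 mm.
a = 212.45 > h_f = 140 mm: the block extends into the web. Split into flange-overhang and web parts.
C_f = 0.85 f'_c (b_f − b_w) h_f = 0.85 × 24 × (690 − 290) × 140 = 1142400 N.
Remaining web compression depth: a_w = (T − C_f)/(0.85 f'_c b_w) = (2990400 − 1142400)/(0.85 × 24 × 290) = 312.37 mm.
M_n = C_f(d − h_f/2) + (T − C_f)(d − a_w/2) = 1142400 × (670 − 70) + 1848000 × (670 − 156.185) = 685.44 + 949.53 = 1634.97 × 10⁶ N·mm.
M_n = 1634.97 kN·m.

M_n ≈ 1630 kN·m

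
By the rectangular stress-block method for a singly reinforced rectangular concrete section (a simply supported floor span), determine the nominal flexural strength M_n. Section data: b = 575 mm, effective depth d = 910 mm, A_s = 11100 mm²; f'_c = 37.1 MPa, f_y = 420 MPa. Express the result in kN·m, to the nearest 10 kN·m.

M_n ≈ 3640 kN·m

T = A_s f_y = 11100 × 420 = 4662000 N = 4662 kN.
From C = T: a = T/(0.85 f'_c b) = 4662000/(0.85 × 37.1 × 575) = 257.11 mm.
M_n = T(d − a/2) = 4662 kN × (910 − 128.555) mm = 3643.10 kN·m.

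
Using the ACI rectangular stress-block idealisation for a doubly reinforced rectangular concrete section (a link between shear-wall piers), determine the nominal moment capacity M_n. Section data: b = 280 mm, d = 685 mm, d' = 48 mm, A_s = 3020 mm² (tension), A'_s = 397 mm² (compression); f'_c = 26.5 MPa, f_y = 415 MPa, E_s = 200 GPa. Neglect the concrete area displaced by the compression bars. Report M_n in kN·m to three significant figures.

Assume both tension and compression steel yield.
Net tension couple steel: A_s − A'_s = 2623 mm².
a = (A_s − A'_s) f_y / (0.85 f'_c b) = 1088545/(0.85 × 26.5 × 280) = 172.59 mm.
c = a/β₁ = 172.59/0.85 = 203.05 mm; ε'_s = 0.003(c − d')/c = 0.0023 ≥ f_y/E_s = 0.0021, so compression steel does yield.
M_n = (A_s − A'_s) f_y (d − a/2) + A'_s f_y (d − d') = [1088545 × (685 − 86.295) + 164755 × (685 − 48)] × 10⁻⁶ = 651.72 + 104.95 = 756.67 kN·m.

M_n ≈ 757 kN·m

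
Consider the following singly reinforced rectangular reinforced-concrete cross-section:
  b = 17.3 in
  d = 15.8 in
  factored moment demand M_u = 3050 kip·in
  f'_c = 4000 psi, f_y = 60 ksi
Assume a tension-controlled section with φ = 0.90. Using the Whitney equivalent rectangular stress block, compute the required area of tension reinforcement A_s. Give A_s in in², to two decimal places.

A_s ≈ 4.12 in²

M_n = M_u/φ = 3050/0.90 = 3388.89 kip·in.
From M_n = 0.85 f'_c a b (d − a/2):
a = d − √(d² − 2M_n/(0.85 f'_c b)) = 15.8 − √(15.8² − 2 × 3388.89/(0.85 × 4 × 17.3)) = 4.206 in.
A_s = 0.85 f'_c a b / f_y = 0.85 × 4 × 4.206 × 17.3 / 60 = 4.123 in².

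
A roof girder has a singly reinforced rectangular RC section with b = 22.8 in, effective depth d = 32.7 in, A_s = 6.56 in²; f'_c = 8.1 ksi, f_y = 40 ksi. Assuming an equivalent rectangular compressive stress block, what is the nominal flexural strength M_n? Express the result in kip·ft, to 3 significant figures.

M_n ≈ 697 kip·ft

T = A_s f_y = 6.56 × 40 = 262.4 kips.
a = T/(0.85 f'_c b) = 262.4/(0.85 × 8.1 × 22.8) = 1.672 in.
M_n = T(d − a/2) = 262.4 × (32.7 − 0.836) = 8361.1 kip·in = 8361.1/12 = 696.76 kip·ft.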